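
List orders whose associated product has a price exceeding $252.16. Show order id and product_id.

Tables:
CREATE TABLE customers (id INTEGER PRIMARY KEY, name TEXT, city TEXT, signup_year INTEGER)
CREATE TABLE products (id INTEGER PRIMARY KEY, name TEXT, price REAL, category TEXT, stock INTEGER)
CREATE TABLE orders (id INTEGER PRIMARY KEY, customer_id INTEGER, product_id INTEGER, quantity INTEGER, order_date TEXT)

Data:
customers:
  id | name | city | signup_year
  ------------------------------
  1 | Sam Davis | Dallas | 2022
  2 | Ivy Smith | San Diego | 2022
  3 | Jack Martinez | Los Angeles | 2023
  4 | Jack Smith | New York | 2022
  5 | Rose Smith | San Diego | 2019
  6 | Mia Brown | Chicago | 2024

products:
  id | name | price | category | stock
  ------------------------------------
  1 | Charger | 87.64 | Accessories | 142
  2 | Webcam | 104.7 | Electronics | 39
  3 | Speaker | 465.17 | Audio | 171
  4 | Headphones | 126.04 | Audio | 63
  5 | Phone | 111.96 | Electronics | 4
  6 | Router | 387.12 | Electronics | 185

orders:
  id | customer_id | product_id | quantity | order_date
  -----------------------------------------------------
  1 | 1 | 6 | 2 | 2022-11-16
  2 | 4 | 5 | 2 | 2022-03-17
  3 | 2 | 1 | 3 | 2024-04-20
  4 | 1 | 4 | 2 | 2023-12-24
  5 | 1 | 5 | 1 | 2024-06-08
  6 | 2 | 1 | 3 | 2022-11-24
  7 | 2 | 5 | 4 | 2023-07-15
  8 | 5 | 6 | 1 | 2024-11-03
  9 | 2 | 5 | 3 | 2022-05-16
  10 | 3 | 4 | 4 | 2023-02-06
SELECT id, product_id FROM orders WHERE product_id IN (SELECT id FROM products WHERE price > 252.16)

Execution result:
id | product_id
1 | 6
8 | 6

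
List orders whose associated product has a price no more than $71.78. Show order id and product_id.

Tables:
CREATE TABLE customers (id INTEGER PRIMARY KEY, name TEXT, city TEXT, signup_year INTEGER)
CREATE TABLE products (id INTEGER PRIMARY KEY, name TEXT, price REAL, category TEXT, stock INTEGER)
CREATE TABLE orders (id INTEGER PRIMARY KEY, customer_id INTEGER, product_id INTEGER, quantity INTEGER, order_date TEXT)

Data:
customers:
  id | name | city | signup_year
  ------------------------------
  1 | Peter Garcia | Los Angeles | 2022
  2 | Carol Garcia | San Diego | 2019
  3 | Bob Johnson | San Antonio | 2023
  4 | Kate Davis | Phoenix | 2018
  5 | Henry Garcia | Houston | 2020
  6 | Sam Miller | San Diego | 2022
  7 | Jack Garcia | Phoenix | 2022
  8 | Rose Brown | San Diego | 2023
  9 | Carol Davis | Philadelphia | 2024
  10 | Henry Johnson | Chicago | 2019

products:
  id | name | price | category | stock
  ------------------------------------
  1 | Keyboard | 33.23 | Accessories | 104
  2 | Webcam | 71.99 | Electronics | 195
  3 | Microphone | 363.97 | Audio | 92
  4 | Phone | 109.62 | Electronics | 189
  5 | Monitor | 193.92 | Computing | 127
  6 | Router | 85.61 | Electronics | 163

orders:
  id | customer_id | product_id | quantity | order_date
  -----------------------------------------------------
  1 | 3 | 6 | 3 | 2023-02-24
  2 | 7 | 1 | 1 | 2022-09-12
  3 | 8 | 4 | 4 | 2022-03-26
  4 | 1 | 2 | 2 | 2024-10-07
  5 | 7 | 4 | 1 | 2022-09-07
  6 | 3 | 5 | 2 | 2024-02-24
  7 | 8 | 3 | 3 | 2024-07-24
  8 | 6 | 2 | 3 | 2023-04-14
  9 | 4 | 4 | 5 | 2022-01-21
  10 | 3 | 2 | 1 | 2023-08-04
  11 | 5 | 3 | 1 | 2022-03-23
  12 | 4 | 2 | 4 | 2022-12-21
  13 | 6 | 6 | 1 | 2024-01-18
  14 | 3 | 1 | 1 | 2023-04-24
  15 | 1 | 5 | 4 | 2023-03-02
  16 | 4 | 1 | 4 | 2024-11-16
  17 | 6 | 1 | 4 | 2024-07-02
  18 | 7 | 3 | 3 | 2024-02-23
SELECT id, product_id FROM orders WHERE product_id IN (SELECT id FROM products WHERE price <= 71.78)

Execution result:
id | product_id
2 | 1
14 | 1
16 | 1
17 | 1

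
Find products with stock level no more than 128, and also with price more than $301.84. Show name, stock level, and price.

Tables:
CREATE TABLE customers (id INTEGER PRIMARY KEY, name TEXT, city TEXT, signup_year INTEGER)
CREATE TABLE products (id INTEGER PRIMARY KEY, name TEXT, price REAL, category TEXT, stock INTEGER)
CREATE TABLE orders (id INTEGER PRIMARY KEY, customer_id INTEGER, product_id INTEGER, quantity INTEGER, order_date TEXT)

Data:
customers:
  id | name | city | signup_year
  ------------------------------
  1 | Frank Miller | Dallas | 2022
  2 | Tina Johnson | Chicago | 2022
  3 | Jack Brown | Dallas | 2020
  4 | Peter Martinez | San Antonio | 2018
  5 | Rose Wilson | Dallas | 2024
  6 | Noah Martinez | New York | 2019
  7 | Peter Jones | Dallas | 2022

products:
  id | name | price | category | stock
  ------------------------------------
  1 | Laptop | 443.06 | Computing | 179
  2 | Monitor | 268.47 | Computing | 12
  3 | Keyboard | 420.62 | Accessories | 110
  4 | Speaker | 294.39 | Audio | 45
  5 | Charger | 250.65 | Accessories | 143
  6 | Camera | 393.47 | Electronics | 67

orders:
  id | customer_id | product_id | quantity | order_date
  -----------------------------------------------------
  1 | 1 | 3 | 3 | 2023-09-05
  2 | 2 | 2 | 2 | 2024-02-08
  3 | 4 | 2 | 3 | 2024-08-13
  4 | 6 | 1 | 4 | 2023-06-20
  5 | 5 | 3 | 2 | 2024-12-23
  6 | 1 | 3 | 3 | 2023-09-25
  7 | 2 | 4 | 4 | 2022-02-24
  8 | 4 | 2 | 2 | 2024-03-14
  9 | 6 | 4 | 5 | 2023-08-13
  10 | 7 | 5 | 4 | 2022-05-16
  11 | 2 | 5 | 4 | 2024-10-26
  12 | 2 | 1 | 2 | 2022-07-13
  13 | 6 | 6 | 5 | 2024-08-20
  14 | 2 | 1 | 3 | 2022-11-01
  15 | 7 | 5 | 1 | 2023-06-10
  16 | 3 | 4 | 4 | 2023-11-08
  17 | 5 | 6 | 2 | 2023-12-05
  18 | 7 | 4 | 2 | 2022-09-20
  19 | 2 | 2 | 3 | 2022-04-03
SELECT name, stock, price FROM products WHERE stock <= 128 AND price > 301.84

Execution result:
name | stock | price
Keyboard | 110 | 420.62
Camera | 67 | 393.47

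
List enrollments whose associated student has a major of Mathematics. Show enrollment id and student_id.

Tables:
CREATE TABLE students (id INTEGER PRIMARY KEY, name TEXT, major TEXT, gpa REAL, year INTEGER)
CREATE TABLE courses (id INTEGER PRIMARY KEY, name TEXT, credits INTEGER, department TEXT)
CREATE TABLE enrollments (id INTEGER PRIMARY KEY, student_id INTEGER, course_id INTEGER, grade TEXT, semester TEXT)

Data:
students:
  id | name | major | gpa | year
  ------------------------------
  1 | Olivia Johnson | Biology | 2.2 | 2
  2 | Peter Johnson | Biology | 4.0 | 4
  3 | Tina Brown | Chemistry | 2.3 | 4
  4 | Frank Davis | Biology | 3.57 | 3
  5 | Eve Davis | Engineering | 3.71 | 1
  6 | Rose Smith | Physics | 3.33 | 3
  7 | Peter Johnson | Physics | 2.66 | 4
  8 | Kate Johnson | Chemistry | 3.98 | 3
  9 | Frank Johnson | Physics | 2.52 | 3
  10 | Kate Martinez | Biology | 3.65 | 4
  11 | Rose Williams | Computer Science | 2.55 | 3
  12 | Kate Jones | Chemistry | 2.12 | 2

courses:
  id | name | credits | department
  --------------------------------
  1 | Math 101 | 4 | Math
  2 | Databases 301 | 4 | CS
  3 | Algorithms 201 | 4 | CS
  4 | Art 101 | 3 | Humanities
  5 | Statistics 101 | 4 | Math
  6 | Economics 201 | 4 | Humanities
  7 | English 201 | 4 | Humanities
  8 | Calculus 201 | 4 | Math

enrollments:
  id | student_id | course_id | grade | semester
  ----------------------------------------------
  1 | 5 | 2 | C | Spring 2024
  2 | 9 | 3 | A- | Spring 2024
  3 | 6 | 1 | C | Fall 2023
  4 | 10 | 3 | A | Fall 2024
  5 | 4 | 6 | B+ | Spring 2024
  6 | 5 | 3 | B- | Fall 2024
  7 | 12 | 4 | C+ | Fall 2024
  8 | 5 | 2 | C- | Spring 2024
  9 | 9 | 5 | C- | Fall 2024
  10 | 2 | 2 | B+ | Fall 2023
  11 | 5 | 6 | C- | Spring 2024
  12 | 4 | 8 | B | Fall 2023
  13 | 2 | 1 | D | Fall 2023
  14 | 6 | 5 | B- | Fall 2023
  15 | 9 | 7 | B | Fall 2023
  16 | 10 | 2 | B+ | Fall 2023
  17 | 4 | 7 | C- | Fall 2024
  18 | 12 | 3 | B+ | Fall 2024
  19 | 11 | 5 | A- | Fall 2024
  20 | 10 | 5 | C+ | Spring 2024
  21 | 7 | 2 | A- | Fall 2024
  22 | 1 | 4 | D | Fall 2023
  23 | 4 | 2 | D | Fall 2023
SELECT id, student_id FROM enrollments WHERE student_id IN (SELECT id FROM students WHERE major = 'Mathematics')

Execution result:
(no rows)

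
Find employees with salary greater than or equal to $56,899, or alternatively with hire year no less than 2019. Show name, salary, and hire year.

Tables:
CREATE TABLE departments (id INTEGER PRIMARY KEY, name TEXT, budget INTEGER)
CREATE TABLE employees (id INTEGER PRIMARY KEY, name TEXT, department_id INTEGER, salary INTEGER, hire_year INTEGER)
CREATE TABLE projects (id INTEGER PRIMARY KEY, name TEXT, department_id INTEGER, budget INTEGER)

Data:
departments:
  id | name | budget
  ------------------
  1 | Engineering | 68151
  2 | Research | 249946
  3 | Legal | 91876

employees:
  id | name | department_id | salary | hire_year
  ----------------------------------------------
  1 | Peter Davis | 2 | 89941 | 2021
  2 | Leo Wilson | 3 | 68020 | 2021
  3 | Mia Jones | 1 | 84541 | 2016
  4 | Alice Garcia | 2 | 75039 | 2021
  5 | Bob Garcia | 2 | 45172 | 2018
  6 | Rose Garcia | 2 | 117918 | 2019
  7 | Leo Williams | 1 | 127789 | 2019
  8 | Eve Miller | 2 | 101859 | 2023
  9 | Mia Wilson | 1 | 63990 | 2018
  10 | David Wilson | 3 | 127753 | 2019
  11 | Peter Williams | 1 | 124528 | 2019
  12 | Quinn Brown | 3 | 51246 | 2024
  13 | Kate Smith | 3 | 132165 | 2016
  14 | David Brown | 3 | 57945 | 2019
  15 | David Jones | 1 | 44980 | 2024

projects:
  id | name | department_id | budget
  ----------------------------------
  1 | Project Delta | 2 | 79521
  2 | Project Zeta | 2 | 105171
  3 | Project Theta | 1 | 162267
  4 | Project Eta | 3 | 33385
SELECT name, salary, hire_year FROM employees WHERE salary >= 56899 OR hire_year >= 2019

Execution result:
name | salary | hire_year
Peter Davis | 89941 | 2021
Leo Wilson | 68020 | 2021
Mia Jones | 84541 | 2016
Alice Garcia | 75039 | 2021
Rose Garcia | 117918 | 2019
Leo Williams | 127789 | 2019
Eve Miller | 101859 | 2023
Mia Wilson | 63990 | 2018
David Wilson | 127753 | 2019
Peter Williams | 124528 | 2019
Quinn Brown | 51246 | 2024
Kate Smith | 132165 | 2016
David Brown | 57945 | 2019
David Jones | 44980 | 2024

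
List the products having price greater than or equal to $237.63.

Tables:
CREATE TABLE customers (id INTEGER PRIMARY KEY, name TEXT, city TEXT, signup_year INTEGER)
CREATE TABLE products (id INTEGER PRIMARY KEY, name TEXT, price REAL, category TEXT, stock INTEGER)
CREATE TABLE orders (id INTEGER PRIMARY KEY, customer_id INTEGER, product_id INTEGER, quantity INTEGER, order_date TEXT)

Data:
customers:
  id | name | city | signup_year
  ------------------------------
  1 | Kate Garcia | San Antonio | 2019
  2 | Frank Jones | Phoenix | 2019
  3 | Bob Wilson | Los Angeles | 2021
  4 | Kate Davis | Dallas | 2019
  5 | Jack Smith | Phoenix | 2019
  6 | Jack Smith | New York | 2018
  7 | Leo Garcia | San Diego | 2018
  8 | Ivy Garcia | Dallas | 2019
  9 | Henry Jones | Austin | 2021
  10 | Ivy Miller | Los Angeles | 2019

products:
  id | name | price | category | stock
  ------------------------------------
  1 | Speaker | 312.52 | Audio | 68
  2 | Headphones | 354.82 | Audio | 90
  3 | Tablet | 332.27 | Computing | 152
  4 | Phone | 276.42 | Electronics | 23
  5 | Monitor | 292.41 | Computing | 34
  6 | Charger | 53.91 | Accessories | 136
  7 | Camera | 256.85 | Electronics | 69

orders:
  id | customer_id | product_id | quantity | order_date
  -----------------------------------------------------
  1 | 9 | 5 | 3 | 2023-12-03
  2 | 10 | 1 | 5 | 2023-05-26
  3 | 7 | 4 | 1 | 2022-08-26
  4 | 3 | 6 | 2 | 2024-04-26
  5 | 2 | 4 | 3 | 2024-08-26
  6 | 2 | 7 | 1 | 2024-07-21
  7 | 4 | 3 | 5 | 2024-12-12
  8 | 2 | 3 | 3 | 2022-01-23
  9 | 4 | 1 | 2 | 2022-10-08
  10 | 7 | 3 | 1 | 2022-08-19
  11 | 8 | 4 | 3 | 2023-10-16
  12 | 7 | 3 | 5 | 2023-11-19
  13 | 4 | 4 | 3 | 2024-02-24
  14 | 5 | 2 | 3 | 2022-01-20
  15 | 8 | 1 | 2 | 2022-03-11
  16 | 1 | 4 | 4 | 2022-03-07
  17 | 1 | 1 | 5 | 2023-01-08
SELECT name, price FROM products WHERE price >= 237.63

Execution result:
name | price
Speaker | 312.52
Headphones | 354.82
Tablet | 332.27
Phone | 276.42
Monitor | 292.41
Camera | 256.85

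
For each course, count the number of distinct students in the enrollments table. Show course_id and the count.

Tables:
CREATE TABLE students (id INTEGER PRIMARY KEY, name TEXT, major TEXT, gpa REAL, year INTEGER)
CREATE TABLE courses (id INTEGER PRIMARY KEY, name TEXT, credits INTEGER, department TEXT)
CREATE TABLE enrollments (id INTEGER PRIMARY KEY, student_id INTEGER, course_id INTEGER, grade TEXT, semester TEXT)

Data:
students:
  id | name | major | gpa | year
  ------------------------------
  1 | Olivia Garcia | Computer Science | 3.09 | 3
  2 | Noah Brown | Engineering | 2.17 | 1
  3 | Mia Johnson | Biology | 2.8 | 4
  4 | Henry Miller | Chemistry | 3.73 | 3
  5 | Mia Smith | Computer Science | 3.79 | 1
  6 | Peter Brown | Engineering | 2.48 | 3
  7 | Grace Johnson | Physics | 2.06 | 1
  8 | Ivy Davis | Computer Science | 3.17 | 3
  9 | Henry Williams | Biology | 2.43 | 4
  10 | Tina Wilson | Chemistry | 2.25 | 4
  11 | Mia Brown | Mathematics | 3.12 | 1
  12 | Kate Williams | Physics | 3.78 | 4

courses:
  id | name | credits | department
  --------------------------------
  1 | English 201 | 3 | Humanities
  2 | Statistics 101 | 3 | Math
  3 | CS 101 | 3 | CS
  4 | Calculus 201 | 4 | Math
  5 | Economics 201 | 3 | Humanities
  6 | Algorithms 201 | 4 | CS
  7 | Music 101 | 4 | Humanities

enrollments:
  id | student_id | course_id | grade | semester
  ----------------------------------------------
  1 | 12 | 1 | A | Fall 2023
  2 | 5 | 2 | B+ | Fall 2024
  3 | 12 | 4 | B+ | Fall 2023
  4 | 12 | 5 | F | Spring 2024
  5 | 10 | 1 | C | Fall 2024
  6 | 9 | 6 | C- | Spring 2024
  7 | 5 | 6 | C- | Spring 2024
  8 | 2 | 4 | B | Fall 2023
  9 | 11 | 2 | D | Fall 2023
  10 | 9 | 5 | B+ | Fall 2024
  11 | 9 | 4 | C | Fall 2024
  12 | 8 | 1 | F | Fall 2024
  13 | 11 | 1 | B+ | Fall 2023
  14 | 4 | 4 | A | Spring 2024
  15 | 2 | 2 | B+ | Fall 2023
SELECT course_id, COUNT(DISTINCT student_id) AS distinct_student_count FROM enrollments GROUP BY course_id

Execution result:
course_id | distinct_student_count
1 | 4
2 | 3
4 | 4
5 | 2
6 | 2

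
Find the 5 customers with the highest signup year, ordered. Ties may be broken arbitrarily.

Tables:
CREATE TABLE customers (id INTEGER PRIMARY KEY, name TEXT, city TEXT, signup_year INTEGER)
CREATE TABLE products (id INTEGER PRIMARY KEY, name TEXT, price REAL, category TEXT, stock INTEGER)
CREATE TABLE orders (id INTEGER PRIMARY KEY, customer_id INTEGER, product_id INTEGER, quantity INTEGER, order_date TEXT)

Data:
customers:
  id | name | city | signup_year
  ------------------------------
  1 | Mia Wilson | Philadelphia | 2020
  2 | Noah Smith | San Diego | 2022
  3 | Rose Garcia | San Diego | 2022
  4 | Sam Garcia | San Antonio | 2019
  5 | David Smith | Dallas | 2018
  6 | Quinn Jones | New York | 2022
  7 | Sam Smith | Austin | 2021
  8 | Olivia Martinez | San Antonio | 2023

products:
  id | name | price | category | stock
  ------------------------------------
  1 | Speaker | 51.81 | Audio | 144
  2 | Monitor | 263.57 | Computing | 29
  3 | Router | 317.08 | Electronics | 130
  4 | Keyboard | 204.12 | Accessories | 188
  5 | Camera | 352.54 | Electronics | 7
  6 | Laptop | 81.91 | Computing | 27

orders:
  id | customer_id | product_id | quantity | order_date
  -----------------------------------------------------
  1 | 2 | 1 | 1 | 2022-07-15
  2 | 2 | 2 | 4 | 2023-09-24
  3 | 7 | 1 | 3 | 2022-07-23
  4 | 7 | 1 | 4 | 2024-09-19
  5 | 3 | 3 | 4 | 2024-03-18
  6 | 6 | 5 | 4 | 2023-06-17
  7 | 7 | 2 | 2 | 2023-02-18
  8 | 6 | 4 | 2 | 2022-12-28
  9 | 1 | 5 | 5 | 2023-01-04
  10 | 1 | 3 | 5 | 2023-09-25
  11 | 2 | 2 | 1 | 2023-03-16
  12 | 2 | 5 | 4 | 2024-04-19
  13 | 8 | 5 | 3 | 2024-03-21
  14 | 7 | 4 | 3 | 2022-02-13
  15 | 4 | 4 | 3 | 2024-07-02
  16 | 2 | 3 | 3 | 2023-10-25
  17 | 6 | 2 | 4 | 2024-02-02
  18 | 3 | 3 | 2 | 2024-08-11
SELECT name, signup_year FROM customers ORDER BY signup_year DESC LIMIT 5

Execution result:
name | signup_year
Olivia Martinez | 2023
Noah Smith | 2022
Rose Garcia | 2022
Quinn Jones | 2022
Sam Smith | 2021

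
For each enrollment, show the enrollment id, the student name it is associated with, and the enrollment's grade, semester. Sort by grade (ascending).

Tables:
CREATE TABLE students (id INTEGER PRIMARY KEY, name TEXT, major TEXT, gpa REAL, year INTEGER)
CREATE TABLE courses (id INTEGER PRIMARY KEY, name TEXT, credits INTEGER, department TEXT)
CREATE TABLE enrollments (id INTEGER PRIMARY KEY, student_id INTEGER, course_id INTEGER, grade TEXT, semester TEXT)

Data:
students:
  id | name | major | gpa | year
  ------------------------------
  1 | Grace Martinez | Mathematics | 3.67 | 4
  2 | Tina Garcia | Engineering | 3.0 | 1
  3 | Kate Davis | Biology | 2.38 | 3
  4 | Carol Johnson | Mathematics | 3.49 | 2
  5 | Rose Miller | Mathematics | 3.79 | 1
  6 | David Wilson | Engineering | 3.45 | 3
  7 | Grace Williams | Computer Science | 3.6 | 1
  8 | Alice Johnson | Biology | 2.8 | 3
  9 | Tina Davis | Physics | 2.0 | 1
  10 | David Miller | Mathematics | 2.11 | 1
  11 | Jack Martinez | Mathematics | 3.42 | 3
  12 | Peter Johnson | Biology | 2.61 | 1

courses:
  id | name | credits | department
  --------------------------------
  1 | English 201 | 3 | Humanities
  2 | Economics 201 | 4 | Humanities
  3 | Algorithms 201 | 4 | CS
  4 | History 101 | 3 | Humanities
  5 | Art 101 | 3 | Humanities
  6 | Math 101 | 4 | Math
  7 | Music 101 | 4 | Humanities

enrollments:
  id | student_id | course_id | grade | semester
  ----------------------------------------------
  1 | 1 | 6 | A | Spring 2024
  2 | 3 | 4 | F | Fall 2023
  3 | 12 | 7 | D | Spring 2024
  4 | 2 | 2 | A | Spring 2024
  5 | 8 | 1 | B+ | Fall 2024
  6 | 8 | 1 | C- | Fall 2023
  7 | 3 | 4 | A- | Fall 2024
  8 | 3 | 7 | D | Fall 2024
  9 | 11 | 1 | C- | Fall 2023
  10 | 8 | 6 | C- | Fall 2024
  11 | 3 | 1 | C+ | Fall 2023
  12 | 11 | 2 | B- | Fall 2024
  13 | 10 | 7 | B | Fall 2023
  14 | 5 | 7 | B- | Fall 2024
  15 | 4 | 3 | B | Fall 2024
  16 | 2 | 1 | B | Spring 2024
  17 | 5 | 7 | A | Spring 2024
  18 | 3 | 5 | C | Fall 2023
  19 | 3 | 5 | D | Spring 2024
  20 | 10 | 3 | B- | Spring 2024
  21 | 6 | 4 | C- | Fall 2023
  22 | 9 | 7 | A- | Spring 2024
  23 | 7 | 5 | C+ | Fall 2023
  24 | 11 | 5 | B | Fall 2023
SELECT c.id, p.name AS student, c.grade, c.semester FROM enrollments c JOIN students p ON c.student_id = p.id ORDER BY c.grade ASC

Execution result:
id | student | grade | semester
1 | Grace Martinez | A | Spring 2024
4 | Tina Garcia | A | Spring 2024
17 | Rose Miller | A | Spring 2024
7 | Kate Davis | A- | Fall 2024
22 | Tina Davis | A- | Spring 2024
13 | David Miller | B | Fall 2023
15 | Carol Johnson | B | Fall 2024
16 | Tina Garcia | B | Spring 2024
24 | Jack Martinez | B | Fall 2023
5 | Alice Johnson | B+ | Fall 2024
12 | Jack Martinez | B- | Fall 2024
14 | Rose Miller | B- | Fall 2024
20 | David Miller | B- | Spring 2024
18 | Kate Davis | C | Fall 2023
11 | Kate Davis | C+ | Fall 2023
23 | Grace Williams | C+ | Fall 2023
6 | Alice Johnson | C- | Fall 2023
9 | Jack Martinez | C- | Fall 2023
10 | Alice Johnson | C- | Fall 2024
21 | David Wilson | C- | Fall 2023
3 | Peter Johnson | D | Spring 2024
8 | Kate Davis | D | Fall 2024
19 | Kate Davis | D | Spring 2024
2 | Kate Davis | F | Fall 2023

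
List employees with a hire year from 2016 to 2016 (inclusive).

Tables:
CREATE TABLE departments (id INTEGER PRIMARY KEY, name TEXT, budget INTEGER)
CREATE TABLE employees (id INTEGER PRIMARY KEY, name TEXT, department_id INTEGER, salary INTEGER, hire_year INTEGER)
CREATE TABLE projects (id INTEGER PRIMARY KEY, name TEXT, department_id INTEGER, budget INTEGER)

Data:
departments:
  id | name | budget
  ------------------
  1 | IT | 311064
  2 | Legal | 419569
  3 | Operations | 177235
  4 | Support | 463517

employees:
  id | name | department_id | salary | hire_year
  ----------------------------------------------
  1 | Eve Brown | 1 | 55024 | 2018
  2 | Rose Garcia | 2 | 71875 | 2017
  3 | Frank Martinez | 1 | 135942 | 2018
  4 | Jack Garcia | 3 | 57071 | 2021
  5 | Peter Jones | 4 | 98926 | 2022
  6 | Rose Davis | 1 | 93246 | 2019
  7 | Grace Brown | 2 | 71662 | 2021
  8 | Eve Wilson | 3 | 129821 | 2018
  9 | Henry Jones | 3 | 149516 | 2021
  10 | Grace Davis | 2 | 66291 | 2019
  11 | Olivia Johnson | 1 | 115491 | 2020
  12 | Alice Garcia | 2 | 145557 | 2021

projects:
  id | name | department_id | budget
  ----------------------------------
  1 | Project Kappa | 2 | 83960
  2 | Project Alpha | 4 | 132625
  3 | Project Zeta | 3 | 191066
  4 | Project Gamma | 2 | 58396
SELECT name, hire_year FROM employees WHERE hire_year BETWEEN 2016 AND 2016

Execution result:
(no rows)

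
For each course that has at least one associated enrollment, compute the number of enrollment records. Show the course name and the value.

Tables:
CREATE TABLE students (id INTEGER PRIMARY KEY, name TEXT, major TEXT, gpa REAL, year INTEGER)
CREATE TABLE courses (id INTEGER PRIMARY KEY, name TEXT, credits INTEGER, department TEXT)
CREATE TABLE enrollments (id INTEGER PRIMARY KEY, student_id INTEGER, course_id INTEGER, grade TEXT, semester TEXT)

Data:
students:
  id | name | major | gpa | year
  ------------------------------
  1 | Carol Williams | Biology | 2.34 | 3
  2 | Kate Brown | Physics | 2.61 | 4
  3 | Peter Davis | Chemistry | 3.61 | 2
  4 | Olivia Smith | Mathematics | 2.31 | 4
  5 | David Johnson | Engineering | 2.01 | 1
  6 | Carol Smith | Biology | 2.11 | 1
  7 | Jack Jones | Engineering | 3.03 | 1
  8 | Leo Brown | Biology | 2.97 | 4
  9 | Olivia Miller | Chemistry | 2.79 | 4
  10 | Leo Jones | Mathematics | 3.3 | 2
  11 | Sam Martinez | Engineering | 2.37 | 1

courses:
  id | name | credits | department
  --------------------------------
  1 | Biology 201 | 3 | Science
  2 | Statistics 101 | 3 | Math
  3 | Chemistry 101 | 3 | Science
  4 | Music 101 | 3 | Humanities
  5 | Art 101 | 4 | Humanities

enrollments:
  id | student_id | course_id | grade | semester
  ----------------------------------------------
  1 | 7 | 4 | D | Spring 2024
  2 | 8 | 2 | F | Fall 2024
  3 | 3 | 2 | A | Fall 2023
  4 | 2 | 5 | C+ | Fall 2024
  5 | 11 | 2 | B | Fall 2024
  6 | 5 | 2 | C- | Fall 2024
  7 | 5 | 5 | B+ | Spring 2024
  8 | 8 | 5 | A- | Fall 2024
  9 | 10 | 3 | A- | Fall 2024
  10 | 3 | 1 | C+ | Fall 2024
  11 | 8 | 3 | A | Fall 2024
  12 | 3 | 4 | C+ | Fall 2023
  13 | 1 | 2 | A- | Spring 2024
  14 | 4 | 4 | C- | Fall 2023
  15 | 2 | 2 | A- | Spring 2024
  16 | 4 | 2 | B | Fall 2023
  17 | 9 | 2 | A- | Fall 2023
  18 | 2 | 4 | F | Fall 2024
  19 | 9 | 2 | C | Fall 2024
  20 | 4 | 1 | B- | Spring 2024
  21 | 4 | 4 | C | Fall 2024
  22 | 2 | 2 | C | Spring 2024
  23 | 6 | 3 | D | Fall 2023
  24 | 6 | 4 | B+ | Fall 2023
SELECT p.name, COUNT(*) AS n FROM enrollments c JOIN courses p ON c.course_id = p.id GROUP BY p.id, p.name

Execution result:
name | n
Biology 201 | 2
Statistics 101 | 10
Chemistry 101 | 3
Music 101 | 6
Art 101 | 3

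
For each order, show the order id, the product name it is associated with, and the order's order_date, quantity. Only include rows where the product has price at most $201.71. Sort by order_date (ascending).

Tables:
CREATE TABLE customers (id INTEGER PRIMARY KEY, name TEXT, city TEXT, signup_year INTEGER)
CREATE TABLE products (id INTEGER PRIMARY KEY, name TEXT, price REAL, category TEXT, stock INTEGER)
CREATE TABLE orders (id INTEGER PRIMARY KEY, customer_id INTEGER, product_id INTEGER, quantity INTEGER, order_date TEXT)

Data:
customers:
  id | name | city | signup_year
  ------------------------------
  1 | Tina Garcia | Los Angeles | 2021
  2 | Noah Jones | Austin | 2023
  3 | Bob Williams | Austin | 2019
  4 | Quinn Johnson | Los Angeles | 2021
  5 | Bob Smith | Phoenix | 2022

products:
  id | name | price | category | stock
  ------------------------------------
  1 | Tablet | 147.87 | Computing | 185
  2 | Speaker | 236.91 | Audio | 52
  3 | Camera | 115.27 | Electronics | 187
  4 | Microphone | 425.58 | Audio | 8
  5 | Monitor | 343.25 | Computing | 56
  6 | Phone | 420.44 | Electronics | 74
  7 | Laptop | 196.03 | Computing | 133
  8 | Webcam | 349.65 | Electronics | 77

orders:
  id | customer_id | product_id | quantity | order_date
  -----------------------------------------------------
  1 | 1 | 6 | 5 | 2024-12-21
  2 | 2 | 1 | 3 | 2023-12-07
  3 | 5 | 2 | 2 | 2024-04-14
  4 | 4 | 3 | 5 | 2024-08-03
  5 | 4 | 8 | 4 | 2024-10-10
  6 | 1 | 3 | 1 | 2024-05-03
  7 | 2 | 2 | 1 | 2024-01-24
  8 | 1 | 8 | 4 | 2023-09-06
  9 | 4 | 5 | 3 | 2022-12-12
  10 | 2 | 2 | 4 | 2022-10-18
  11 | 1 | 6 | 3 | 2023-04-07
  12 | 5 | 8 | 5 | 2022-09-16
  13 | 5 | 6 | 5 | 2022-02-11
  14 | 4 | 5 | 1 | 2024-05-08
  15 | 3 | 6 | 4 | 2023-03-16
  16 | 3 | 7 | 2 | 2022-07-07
SELECT c.id, p.name AS product, c.order_date, c.quantity FROM orders c JOIN products p ON c.product_id = p.id WHERE p.price <= 201.71 ORDER BY c.order_date ASC

Execution result:
id | product | order_date | quantity
16 | Laptop | 2022-07-07 | 2
2 | Tablet | 2023-12-07 | 3
6 | Camera | 2024-05-03 | 1
4 | Camera | 2024-08-03 | 5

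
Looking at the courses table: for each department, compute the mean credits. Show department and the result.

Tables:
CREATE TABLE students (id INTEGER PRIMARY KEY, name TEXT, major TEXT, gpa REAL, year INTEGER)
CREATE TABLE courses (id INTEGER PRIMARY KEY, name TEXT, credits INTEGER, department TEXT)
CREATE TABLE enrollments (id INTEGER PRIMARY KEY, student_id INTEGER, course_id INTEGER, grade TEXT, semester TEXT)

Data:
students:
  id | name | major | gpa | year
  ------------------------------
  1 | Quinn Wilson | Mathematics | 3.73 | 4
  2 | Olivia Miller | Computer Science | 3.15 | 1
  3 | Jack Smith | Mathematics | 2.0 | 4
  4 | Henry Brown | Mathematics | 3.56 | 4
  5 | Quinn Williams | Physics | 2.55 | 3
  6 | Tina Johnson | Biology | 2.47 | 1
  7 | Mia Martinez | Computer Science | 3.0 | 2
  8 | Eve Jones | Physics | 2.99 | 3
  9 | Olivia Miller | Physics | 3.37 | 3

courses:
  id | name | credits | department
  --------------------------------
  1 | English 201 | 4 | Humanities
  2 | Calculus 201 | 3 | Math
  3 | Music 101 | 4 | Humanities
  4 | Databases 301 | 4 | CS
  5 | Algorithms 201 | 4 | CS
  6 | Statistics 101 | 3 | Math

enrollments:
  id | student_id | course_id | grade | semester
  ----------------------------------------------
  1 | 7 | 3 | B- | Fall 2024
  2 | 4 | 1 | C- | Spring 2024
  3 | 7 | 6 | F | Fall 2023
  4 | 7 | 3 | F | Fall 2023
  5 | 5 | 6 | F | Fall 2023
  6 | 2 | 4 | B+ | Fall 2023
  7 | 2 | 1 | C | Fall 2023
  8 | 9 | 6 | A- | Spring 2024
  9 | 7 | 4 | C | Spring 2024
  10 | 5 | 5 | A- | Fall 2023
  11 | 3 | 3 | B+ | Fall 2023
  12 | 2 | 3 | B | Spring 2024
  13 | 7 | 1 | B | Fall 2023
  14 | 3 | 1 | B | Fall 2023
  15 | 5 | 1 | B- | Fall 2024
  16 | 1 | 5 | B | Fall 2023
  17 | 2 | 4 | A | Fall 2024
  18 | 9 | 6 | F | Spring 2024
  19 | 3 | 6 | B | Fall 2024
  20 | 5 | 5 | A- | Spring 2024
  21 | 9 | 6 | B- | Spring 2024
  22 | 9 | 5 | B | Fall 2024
SELECT department, AVG(credits) AS avg_credits FROM courses GROUP BY department

Execution result:
department | avg_credits
CS | 4.00
Humanities | 4.00
Math | 3.00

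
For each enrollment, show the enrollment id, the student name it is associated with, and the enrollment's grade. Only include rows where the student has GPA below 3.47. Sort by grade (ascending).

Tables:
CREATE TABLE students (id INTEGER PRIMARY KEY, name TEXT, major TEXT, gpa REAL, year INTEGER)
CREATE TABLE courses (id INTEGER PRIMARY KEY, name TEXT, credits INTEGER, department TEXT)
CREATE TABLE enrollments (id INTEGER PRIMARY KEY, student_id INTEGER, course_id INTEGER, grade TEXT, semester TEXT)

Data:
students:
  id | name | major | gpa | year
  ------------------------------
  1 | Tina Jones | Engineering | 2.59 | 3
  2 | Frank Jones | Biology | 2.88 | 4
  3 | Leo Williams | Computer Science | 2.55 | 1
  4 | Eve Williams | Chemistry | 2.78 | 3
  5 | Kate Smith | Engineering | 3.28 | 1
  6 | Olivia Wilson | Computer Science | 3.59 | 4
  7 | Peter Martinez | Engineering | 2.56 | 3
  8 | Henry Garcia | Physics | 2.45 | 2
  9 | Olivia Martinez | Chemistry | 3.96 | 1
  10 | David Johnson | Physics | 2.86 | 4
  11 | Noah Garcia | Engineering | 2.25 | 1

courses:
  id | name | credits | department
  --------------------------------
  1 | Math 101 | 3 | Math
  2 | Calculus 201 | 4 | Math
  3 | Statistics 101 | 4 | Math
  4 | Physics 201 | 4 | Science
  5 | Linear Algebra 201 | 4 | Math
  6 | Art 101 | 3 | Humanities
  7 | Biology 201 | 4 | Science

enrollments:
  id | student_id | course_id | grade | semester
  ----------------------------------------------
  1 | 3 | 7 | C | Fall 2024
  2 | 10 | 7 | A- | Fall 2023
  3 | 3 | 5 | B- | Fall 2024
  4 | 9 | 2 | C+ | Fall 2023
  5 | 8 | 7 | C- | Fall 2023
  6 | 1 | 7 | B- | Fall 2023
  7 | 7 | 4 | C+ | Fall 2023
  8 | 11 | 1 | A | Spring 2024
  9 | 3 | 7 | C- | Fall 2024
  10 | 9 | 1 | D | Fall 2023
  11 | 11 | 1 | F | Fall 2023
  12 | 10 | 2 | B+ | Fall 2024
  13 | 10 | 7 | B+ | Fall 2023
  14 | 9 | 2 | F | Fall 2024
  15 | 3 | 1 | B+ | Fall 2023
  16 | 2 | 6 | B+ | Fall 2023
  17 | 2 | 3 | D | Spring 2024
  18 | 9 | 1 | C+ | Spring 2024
SELECT c.id, p.name AS student, c.grade FROM enrollments c JOIN students p ON c.student_id = p.id WHERE p.gpa < 3.47 ORDER BY c.grade ASC

Execution result:
id | student | grade
8 | Noah Garcia | A
2 | David Johnson | A-
12 | David Johnson | B+
13 | David Johnson | B+
15 | Leo Williams | B+
16 | Frank Jones | B+
3 | Leo Williams | B-
6 | Tina Jones | B-
1 | Leo Williams | C
7 | Peter Martinez | C+
5 | Henry Garcia | C-
9 | Leo Williams | C-
17 | Frank Jones | D
11 | Noah Garcia | F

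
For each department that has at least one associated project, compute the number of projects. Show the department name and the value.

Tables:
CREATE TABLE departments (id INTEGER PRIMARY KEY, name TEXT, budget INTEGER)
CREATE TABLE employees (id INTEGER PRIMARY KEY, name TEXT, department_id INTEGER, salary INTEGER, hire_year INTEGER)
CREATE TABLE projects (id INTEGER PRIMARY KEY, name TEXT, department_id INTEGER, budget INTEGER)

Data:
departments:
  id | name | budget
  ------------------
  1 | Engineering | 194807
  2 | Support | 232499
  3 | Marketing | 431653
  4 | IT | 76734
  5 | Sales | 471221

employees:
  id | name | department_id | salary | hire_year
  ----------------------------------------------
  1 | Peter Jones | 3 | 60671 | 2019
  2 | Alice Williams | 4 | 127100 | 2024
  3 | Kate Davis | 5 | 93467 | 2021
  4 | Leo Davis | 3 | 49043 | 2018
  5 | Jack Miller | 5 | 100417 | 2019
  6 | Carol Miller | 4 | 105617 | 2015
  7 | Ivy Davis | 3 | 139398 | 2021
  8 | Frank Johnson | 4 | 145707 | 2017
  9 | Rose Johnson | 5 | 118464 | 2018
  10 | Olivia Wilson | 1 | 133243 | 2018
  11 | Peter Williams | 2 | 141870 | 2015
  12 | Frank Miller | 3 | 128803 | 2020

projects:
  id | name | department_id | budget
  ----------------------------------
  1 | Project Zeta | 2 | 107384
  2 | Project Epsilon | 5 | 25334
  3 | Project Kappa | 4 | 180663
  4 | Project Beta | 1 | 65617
SELECT p.name, COUNT(*) AS n FROM projects c JOIN departments p ON c.department_id = p.id GROUP BY p.id, p.name

Execution result:
name | n
Engineering | 1
Support | 1
IT | 1
Sales | 1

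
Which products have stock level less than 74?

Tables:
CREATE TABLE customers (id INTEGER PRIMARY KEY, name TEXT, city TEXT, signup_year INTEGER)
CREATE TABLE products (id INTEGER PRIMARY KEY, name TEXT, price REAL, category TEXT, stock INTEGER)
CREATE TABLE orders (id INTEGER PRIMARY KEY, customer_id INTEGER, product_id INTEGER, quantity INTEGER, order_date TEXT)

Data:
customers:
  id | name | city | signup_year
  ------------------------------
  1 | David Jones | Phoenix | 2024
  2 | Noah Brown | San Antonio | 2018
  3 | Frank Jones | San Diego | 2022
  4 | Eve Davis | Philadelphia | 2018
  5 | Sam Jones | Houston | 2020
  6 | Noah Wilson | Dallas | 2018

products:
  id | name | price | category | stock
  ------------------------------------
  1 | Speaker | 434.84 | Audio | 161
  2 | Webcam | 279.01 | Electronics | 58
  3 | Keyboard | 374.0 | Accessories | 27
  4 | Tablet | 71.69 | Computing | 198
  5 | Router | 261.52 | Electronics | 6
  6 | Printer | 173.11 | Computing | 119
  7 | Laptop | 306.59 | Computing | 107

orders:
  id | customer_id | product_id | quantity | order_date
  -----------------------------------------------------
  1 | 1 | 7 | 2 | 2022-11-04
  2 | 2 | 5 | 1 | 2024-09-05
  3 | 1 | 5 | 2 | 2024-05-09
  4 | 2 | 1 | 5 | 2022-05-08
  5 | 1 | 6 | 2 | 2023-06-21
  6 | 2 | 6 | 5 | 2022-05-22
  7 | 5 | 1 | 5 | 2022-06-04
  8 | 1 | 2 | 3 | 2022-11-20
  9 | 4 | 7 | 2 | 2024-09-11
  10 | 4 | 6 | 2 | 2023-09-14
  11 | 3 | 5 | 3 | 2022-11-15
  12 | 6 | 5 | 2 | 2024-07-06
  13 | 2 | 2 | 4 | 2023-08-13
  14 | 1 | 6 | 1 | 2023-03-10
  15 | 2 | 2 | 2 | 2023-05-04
SELECT name, stock FROM products WHERE stock < 74

Execution result:
name | stock
Webcam | 58
Keyboard | 27
Router | 6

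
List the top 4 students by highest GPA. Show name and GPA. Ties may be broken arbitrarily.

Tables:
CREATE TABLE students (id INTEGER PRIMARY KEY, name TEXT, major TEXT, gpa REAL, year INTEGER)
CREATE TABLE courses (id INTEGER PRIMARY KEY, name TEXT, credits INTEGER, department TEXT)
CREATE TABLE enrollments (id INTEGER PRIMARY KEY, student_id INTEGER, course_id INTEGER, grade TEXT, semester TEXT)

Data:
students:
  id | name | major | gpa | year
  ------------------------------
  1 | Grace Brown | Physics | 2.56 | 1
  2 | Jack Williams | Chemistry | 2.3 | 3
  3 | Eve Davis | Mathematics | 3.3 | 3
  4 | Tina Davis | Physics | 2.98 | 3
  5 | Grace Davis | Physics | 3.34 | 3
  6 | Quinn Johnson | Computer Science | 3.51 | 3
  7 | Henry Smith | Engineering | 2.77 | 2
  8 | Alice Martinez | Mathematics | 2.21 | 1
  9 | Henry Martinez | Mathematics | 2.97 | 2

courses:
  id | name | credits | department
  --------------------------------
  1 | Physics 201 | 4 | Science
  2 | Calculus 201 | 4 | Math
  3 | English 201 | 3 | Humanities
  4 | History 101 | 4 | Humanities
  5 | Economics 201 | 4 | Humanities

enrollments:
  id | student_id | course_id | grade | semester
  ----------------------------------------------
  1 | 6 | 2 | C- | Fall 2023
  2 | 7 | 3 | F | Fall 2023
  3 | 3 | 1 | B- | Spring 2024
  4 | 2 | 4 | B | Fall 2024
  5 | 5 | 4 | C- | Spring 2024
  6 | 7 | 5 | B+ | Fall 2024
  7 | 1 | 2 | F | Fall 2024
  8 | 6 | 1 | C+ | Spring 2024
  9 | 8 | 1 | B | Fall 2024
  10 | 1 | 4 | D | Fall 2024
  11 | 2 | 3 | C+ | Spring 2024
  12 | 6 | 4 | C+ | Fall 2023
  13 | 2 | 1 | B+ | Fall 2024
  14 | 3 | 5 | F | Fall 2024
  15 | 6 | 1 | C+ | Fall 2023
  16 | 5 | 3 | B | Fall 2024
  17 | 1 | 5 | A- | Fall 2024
SELECT name, gpa FROM students ORDER BY gpa DESC LIMIT 4

Execution result:
name | gpa
Quinn Johnson | 3.51
Grace Davis | 3.34
Eve Davis | 3.30
Tina Davis | 2.98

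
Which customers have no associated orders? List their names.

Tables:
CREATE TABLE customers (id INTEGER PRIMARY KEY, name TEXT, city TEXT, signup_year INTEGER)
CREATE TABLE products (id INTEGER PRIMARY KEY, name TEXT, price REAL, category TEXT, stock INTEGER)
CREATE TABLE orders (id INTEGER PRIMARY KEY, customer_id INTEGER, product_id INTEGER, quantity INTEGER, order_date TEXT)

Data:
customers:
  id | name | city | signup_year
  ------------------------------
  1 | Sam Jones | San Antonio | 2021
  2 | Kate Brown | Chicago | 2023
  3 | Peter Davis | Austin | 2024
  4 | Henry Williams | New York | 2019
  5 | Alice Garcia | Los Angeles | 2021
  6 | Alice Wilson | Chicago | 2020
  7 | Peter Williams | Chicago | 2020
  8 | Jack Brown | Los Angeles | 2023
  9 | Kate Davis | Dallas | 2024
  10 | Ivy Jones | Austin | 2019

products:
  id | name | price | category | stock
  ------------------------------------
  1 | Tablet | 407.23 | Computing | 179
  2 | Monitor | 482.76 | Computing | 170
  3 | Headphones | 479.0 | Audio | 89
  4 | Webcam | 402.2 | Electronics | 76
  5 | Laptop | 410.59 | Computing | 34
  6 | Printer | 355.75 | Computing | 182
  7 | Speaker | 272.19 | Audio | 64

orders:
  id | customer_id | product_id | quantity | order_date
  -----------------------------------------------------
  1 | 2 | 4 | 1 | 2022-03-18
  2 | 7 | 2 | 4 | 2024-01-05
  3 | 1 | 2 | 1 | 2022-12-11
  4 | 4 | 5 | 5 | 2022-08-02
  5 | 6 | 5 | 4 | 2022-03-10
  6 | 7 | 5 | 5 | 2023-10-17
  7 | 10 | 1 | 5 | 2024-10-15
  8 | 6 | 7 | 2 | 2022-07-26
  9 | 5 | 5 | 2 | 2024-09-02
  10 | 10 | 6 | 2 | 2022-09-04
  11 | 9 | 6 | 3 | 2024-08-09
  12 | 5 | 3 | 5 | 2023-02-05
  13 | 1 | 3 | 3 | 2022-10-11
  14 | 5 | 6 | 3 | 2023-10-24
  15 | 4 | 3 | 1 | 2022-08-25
SELECT p.name FROM customers p LEFT JOIN orders c ON c.customer_id = p.id WHERE c.id IS NULL

Execution result:
name
Peter Davis
Jack Brown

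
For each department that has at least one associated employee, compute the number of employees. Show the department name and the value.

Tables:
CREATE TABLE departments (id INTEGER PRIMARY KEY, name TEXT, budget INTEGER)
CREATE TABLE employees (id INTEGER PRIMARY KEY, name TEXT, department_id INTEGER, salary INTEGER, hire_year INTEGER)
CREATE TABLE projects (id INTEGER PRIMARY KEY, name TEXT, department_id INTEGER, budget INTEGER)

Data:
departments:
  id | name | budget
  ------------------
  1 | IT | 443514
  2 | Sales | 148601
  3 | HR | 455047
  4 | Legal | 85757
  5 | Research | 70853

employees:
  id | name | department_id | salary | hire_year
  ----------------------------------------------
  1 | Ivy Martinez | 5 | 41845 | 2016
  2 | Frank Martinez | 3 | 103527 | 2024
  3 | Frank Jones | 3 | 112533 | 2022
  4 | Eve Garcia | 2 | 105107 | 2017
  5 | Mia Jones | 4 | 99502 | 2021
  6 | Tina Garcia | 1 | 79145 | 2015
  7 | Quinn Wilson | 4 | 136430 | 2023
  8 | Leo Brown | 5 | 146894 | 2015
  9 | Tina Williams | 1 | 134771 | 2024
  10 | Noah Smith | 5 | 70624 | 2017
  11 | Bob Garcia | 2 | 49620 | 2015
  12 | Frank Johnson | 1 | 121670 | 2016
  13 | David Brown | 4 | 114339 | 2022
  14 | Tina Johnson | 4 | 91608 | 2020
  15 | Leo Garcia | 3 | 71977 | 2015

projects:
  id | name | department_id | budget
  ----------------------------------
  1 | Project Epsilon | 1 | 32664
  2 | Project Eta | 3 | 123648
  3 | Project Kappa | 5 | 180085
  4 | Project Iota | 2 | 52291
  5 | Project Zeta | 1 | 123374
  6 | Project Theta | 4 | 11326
SELECT p.name, COUNT(*) AS n FROM employees c JOIN departments p ON c.department_id = p.id GROUP BY p.id, p.name

Execution result:
name | n
IT | 3
Sales | 2
HR | 3
Legal | 4
Research | 3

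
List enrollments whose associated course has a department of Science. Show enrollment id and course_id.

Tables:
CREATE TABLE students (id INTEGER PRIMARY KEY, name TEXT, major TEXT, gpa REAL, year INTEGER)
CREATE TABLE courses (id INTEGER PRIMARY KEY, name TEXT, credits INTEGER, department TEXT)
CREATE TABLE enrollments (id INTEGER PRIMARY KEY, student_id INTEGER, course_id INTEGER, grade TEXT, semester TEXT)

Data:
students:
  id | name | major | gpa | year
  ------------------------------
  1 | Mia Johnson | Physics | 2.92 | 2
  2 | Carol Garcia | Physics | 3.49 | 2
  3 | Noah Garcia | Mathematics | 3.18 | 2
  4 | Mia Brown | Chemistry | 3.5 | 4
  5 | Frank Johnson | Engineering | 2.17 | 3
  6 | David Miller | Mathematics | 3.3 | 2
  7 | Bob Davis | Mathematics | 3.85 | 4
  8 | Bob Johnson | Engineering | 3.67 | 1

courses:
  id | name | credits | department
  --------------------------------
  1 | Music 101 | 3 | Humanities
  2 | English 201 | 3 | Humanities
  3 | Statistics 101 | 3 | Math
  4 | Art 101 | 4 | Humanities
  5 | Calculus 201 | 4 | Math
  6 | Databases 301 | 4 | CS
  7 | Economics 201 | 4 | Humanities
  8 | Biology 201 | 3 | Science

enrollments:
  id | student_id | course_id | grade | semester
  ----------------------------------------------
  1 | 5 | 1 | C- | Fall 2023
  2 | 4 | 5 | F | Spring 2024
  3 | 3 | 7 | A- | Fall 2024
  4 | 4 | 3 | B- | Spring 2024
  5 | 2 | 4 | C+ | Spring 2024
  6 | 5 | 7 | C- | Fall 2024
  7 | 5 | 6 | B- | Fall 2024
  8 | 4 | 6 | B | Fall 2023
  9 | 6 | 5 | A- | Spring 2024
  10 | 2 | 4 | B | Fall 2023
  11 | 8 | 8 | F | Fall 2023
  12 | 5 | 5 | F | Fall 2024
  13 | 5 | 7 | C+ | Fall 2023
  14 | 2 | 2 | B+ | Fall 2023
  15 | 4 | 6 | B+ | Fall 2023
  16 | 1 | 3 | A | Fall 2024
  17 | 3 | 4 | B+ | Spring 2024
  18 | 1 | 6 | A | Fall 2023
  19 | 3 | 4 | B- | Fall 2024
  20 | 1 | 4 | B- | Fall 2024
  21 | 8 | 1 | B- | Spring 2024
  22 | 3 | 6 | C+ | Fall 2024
SELECT id, course_id FROM enrollments WHERE course_id IN (SELECT id FROM courses WHERE department = 'Science')

Execution result:
id | course_id
11 | 8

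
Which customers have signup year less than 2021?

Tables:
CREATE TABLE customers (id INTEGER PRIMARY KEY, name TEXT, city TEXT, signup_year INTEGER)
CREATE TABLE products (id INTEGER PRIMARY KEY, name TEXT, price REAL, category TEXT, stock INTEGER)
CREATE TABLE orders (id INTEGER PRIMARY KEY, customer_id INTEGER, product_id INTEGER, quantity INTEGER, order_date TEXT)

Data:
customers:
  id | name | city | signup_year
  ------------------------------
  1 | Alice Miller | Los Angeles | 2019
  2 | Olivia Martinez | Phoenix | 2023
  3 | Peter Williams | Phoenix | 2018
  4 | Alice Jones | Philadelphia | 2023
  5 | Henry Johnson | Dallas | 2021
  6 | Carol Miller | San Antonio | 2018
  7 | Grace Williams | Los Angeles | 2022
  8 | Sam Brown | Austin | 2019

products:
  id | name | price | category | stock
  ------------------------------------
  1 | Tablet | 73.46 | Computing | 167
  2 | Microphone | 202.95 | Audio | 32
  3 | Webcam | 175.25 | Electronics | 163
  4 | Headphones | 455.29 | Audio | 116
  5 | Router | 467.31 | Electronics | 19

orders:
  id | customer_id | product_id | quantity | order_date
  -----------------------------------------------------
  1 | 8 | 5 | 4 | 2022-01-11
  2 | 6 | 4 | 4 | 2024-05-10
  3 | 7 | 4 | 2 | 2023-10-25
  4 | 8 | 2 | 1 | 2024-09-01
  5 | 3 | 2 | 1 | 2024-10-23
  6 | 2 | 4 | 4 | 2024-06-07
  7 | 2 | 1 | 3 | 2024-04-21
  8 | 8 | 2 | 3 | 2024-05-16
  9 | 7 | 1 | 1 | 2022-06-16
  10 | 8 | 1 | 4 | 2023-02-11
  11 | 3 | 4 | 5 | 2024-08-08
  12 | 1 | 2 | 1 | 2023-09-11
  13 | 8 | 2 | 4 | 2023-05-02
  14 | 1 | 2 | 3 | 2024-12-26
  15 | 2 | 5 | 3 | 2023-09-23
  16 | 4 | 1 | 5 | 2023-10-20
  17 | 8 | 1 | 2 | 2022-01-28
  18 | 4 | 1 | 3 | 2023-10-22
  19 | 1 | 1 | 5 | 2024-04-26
SELECT name, signup_year FROM customers WHERE signup_year < 2021

Execution result:
name | signup_year
Alice Miller | 2019
Peter Williams | 2018
Carol Miller | 2018
Sam Brown | 2019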